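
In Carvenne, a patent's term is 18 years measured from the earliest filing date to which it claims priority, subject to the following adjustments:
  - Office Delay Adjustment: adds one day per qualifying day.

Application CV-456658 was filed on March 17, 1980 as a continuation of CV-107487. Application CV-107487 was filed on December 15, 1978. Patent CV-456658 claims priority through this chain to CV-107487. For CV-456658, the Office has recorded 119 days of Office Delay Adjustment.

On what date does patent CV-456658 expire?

April 13, 1997

Earliest priority filing: 15 December 1978.
Base term: 15 December 1978 + 18 years → 15 December 1996.
Office Delay Adjustment: +119 days → 13 April 1997.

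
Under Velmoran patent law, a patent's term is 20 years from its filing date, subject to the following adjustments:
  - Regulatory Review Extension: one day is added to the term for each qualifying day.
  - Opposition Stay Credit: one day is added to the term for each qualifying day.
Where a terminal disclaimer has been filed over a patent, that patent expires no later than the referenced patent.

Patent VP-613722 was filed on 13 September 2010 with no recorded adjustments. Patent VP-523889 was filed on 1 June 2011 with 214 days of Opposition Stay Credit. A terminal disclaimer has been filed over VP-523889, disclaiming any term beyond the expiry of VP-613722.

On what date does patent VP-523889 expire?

2030-09-13

Natural term of VP-523889:
  Base: filing + 20 years → 1 June 2031.
  Opposition Stay Credit: +214 days → 1 January 2032.
Expiry of referenced patent VP-613722:
  Base: filing + 20 years → 13 September 2030.
Terminal disclaimer: VP-523889 expires on the earlier of 1 January 2032 and 13 September 2030.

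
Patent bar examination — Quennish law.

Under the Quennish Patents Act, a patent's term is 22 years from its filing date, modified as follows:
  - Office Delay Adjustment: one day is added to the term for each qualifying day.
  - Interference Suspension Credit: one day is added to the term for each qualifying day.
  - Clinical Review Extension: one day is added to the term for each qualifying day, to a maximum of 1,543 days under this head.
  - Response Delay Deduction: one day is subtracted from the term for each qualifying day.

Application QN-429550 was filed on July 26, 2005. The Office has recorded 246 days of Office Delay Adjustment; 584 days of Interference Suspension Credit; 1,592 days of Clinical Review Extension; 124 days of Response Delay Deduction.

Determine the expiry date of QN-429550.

Base term: filing date + 22 years → 26 July 2027.
Office Delay Adjustment: +246 days → 28 March 2028.
Interference Suspension Credit: +584 days → 2 November 2029.
Clinical Review Extension: 1592 days claimed exceeds the 1543-day cap, so +1543 days → 23 January 2034.
Response Delay Deduction: −124 days → 21 September 2033.

September 21, 2033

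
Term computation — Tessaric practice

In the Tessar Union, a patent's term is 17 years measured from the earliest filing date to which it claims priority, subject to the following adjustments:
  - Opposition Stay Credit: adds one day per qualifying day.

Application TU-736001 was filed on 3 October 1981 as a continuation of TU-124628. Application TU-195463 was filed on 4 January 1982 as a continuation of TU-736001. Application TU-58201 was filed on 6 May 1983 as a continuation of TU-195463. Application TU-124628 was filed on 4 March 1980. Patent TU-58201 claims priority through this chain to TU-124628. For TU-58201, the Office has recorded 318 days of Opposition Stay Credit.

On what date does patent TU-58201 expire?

January 16, 1998

Earliest priority filing: 4 March 1980.
Base term: 4 March 1980 + 17 years → 4 March 1997.
Opposition Stay Credit: +318 days → 16 January 1998.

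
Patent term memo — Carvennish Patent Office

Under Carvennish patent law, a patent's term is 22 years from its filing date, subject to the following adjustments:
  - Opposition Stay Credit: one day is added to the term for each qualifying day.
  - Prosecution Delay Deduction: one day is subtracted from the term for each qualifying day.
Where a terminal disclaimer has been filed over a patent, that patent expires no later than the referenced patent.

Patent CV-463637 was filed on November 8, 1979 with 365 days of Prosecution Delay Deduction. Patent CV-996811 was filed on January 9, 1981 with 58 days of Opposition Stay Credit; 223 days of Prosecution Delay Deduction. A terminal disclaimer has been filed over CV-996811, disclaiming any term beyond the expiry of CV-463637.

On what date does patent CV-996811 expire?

Natural term of CV-996811:
  Base: filing + 22 years → 9 January 2003.
  Opposition Stay Credit: +58 days → 8 March 2003.
  Prosecution Delay Deduction: −223 days → 28 July 2002.
Expiry of referenced patent CV-463637:
  Base: filing + 22 years → 8 November 2001.
  Prosecution Delay Deduction: −365 days → 8 November 2000.
Terminal disclaimer: CV-996811 expires on the earlier of 28 July 2002 and 8 November 2000.

2000-11-08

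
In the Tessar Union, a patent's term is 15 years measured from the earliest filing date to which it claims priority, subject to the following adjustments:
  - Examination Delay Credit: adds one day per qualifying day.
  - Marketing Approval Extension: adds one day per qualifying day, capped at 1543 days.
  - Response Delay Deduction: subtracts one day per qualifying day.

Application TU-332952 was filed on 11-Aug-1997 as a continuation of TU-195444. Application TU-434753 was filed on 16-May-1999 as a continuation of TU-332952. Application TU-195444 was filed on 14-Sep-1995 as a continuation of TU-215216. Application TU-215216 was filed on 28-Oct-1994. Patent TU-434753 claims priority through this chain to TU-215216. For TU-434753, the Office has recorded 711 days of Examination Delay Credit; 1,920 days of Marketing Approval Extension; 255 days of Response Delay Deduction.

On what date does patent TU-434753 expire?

April 19, 2015

Earliest priority filing: 28 October 1994.
Base term: 28 October 1994 + 15 years → 28 October 2009.
Examination Delay Credit: +711 days → 9 October 2011.
Marketing Approval Extension: 1920 days claimed exceeds the 1543-day cap, so +1543 days → 30 December 2015.
Response Delay Deduction: −255 days → 19 April 2015.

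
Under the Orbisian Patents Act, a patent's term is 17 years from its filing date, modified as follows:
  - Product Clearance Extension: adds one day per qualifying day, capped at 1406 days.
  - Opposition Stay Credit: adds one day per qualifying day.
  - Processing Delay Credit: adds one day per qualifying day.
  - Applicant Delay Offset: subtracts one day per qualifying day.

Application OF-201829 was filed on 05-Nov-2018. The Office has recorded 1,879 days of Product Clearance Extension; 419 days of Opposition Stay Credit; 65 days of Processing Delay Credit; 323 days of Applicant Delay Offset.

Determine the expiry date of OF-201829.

Base term: filing date + 17 years → 5 November 2035.
Product Clearance Extension: 1879 days claimed exceeds the 1406-day cap, so +1406 days → 11 September 2039.
Opposition Stay Credit: +419 days → 3 November 2040.
Processing Delay Credit: +65 days → 7 January 2041.
Applicant Delay Offset: −323 days → 19 February 2040.

February 19, 2040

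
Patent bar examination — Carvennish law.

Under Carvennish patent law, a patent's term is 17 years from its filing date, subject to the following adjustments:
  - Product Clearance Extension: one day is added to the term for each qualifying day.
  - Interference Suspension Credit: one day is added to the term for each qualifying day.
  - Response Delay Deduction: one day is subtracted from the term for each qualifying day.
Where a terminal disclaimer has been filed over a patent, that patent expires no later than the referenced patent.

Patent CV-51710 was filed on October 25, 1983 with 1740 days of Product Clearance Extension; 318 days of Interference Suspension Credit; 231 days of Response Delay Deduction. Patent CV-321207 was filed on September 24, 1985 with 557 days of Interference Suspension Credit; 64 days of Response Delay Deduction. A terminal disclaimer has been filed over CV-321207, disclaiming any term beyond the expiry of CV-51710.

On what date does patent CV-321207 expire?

January 30, 2004

Natural term of CV-321207:
  Base: filing + 17 years → 24 September 2002.
  Interference Suspension Credit: +557 days → 3 April 2004.
  Response Delay Deduction: −64 days → 30 January 2004.
Expiry of referenced patent CV-51710:
  Base: filing + 17 years → 25 October 2000.
  Product Clearance Extension: +1740 days → 31 July 2005.
  Interference Suspension Credit: +318 days → 14 June 2006.
  Response Delay Deduction: −231 days → 26 October 2005.
Terminal disclaimer: CV-321207 expires on the earlier of 30 January 2004 and 26 October 2005.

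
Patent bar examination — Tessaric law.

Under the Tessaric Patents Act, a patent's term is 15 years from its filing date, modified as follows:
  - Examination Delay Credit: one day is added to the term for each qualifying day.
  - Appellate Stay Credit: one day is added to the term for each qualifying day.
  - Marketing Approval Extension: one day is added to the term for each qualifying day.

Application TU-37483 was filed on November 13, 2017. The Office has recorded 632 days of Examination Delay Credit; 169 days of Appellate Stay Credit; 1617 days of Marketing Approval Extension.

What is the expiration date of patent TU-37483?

Base term: filing date + 15 years → 13 November 2032.
Examination Delay Credit: +632 days → 7 August 2034.
Appellate Stay Credit: +169 days → 23 January 2035.
Marketing Approval Extension: +1617 days → 28 June 2039.

June 28, 2039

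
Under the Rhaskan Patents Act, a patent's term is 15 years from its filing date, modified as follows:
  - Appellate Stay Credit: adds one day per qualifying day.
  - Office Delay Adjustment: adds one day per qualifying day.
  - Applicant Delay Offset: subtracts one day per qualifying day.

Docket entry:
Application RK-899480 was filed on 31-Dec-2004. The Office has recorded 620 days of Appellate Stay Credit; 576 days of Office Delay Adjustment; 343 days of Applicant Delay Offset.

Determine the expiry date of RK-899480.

Base term: filing date + 15 years → 31 December 2019.
Appellate Stay Credit: +620 days → 11 September 2021.
Office Delay Adjustment: +576 days → 10 April 2023.
Applicant Delay Offset: −343 days → 2 May 2022.

2022-05-02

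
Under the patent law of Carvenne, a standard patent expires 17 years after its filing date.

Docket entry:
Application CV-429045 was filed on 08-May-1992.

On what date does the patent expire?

Filing date + 17 years → 8 May 2009.

2009-05-08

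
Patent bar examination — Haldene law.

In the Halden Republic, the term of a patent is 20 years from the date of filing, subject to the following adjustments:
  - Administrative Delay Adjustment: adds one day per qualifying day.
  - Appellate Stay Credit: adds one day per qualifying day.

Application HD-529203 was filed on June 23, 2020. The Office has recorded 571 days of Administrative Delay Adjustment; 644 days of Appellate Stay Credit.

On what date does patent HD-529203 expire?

Base term: filing date + 20 years → 23 June 2040.
Administrative Delay Adjustment: +571 days → 15 January 2042.
Appellate Stay Credit: +644 days → 21 October 2043.

2043-10-21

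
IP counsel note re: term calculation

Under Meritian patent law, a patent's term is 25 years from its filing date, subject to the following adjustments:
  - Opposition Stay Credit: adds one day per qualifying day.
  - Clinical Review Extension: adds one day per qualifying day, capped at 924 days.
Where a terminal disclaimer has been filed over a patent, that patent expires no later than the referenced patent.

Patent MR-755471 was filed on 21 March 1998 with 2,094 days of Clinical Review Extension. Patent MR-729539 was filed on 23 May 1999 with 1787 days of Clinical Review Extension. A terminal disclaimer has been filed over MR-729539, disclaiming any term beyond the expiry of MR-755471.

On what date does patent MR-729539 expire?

2025-09-30

Natural term of MR-729539:
  Base: filing + 25 years → 23 May 2024.
  Clinical Review Extension: 1787 days claimed exceeds the 924-day cap, so +924 days → 3 December 2026.
Expiry of referenced patent MR-755471:
  Base: filing + 25 years → 21 March 2023.
  Clinical Review Extension: 2094 days claimed exceeds the 924-day cap, so +924 days → 30 September 2025.
Terminal disclaimer: MR-729539 expires on the earlier of 3 December 2026 and 30 September 2025.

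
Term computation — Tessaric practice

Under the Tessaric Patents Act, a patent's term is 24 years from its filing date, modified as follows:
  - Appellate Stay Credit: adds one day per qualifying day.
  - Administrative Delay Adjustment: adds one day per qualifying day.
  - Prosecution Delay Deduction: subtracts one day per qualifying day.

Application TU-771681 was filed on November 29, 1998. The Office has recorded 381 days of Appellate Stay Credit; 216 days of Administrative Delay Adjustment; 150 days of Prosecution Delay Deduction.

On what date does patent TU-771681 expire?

Base term: filing date + 24 years → 29 November 2022.
Appellate Stay Credit: +381 days → 15 December 2023.
Administrative Delay Adjustment: +216 days → 18 July 2024.
Prosecution Delay Deduction: −150 days → 19 February 2024.

February 19, 2024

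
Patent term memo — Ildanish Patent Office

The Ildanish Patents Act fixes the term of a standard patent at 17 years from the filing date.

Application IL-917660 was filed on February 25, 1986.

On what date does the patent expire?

Filing date + 17 years → 25 February 2003.

February 25, 2003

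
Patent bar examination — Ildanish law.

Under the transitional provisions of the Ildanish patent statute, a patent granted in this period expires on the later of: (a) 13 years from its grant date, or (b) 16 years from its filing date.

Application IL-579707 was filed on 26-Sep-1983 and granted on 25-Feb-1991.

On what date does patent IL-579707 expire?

2004-02-25

(a) grant + 13 years → 25 February 2004.
(b) filing + 16 years → 26 September 1999.
Later of the two: 25 February 2004.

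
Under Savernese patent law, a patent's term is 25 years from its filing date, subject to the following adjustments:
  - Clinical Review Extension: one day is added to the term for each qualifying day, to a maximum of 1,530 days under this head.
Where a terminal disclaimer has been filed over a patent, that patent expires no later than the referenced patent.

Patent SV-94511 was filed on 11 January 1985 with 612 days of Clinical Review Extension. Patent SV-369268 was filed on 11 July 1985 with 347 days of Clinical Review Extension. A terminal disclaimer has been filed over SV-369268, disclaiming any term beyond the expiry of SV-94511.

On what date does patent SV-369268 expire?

Natural term of SV-369268:
  Base: filing + 25 years → 11 July 2010.
  Clinical Review Extension: 347 days (within the 1530-day cap) → +347 days → 23 June 2011.
Expiry of referenced patent SV-94511:
  Base: filing + 25 years → 11 January 2010.
  Clinical Review Extension: 612 days (within the 1530-day cap) → +612 days → 15 September 2011.
Terminal disclaimer: SV-369268 expires on the earlier of 23 June 2011 and 15 September 2011.

2011-06-23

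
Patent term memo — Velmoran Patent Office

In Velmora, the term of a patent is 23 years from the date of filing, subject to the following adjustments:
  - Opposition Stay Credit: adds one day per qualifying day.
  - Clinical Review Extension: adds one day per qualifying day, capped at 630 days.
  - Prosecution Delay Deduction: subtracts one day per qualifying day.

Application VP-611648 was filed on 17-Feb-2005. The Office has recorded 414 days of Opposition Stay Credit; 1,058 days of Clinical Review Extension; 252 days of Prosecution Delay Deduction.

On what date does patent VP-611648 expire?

April 19, 2030

Base term: filing date + 23 years → 17 February 2028.
Opposition Stay Credit: +414 days → 6 April 2029.
Clinical Review Extension: 1058 days claimed exceeds the 630-day cap, so +630 days → 27 December 2030.
Prosecution Delay Deduction: −252 days → 19 April 2030.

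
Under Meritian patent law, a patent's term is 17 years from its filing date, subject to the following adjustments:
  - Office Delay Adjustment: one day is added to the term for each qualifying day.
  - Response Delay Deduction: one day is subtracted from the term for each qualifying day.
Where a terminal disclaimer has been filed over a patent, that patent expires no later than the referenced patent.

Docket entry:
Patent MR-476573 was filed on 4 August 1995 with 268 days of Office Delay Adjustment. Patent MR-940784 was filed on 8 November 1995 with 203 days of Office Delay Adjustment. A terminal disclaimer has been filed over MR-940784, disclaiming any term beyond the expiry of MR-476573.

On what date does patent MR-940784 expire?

Natural term of MR-940784:
  Base: filing + 17 years → 8 November 2012.
  Office Delay Adjustment: +203 days → 30 May 2013.
Expiry of referenced patent MR-476573:
  Base: filing + 17 years → 4 August 2012.
  Office Delay Adjustment: +268 days → 29 April 2013.
Terminal disclaimer: MR-940784 expires on the earlier of 30 May 2013 and 29 April 2013.

2013-04-29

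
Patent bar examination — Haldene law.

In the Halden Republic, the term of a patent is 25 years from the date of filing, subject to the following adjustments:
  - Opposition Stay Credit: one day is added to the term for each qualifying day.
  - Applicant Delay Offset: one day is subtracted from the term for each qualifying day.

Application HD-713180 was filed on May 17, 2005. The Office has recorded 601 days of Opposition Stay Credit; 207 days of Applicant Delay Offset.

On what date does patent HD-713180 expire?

Base term: filing date + 25 years → 17 May 2030.
Opposition Stay Credit: +601 days → 8 January 2032.
Applicant Delay Offset: −207 days → 15 June 2031.

2031-06-15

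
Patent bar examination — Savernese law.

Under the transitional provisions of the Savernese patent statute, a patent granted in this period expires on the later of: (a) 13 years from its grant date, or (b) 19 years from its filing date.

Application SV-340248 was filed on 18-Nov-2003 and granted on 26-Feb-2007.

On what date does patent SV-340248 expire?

(a) grant + 13 years → 26 February 2020.
(b) filing + 19 years → 18 November 2022.
Later of the two: 18 November 2022.

November 18, 2022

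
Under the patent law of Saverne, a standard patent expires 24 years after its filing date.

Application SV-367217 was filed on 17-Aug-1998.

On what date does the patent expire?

2022-08-17

Filing date + 24 years → 17 August 2022.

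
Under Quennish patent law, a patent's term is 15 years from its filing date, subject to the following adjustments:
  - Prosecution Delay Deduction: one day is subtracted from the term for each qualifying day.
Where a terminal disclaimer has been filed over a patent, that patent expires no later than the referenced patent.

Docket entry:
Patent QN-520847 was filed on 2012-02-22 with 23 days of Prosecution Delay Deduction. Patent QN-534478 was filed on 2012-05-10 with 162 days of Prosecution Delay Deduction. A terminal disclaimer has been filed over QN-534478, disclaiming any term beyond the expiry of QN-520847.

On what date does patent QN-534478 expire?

2026-11-29

Natural term of QN-534478:
  Base: filing + 15 years → 10 May 2027.
  Prosecution Delay Deduction: −162 days → 29 November 2026.
Expiry of referenced patent QN-520847:
  Base: filing + 15 years → 22 February 2027.
  Prosecution Delay Deduction: −23 days → 30 January 2027.
Terminal disclaimer: QN-534478 expires on the earlier of 29 November 2026 and 30 January 2027.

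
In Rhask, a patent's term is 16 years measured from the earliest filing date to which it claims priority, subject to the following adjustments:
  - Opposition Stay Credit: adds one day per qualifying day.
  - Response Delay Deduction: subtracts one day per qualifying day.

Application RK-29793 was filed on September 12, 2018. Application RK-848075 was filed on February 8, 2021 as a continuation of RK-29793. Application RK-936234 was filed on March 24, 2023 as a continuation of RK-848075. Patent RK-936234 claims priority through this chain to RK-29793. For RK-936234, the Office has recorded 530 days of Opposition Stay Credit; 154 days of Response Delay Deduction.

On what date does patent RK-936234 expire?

2035-09-23

Earliest priority filing: 12 September 2018.
Base term: 12 September 2018 + 16 years → 12 September 2034.
Opposition Stay Credit: +530 days → 24 February 2036.
Response Delay Deduction: −154 days → 23 September 2035.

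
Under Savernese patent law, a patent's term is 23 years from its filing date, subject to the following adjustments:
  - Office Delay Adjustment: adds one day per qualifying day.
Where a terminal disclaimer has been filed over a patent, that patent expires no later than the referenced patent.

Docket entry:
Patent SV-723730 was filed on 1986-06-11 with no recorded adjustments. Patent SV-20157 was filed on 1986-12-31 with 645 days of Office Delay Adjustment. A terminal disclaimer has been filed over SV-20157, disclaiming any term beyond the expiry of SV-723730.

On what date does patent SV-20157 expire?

June 11, 2009

Natural term of SV-20157:
  Base: filing + 23 years → 31 December 2009.
  Office Delay Adjustment: +645 days → 7 October 2011.
Expiry of referenced patent SV-723730:
  Base: filing + 23 years → 11 June 2009.
Terminal disclaimer: SV-20157 expires on the earlier of 7 October 2011 and 11 June 2009.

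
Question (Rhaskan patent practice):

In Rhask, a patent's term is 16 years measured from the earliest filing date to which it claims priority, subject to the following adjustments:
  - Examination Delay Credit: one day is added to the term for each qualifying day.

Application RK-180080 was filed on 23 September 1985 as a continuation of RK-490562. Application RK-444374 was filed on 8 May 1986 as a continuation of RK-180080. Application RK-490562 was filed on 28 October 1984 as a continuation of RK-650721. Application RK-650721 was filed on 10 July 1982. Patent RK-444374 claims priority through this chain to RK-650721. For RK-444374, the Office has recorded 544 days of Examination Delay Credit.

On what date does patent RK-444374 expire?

2000-01-05

Earliest priority filing: 10 July 1982.
Base term: 10 July 1982 + 16 years → 10 July 1998.
Examination Delay Credit: +544 days → 5 January 2000.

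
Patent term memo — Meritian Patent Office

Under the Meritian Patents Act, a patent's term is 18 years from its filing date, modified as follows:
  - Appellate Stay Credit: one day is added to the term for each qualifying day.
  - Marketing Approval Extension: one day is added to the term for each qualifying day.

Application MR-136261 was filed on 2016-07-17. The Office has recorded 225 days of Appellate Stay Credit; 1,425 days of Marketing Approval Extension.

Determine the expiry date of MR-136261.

2039-01-22

Base term: filing date + 18 years → 17 July 2034.
Appellate Stay Credit: +225 days → 27 February 2035.
Marketing Approval Extension: +1425 days → 22 January 2039.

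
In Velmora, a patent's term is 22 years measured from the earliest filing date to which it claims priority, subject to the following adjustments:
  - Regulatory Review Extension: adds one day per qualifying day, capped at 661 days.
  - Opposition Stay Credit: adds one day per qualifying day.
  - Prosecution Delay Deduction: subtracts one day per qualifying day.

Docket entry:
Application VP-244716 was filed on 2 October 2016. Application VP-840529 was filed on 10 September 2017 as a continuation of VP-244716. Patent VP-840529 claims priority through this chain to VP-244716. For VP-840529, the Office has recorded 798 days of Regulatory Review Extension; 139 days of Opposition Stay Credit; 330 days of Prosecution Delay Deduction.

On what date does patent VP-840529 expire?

2040-01-15

Earliest priority filing: 2 October 2016.
Base term: 2 October 2016 + 22 years → 2 October 2038.
Regulatory Review Extension: 798 days claimed exceeds the 661-day cap, so +661 days → 24 July 2040.
Opposition Stay Credit: +139 days → 10 December 2040.
Prosecution Delay Deduction: −330 days → 15 January 2040.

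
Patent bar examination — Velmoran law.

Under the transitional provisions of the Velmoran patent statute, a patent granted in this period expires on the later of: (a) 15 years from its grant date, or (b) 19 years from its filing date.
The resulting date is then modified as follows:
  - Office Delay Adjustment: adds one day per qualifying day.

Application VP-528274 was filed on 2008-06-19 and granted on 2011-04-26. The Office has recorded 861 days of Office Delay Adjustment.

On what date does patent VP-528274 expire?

2029-10-27

(a) grant + 15 years → 26 April 2026.
(b) filing + 19 years → 19 June 2027.
Later of the two: 19 June 2027.
Office Delay Adjustment: +861 days → 27 October 2029.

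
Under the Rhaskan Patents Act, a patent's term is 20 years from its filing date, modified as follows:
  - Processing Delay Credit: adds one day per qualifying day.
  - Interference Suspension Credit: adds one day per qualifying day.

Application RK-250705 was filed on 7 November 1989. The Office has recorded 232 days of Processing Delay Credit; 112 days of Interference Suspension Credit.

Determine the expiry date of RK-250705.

Base term: filing date + 20 years → 7 November 2009.
Processing Delay Credit: +232 days → 27 June 2010.
Interference Suspension Credit: +112 days → 17 October 2010.

October 17, 2010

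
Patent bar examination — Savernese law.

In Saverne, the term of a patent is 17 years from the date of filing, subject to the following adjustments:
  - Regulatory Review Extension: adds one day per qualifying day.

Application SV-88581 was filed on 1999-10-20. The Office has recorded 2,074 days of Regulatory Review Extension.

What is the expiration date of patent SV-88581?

Base term: filing date + 17 years → 20 October 2016.
Regulatory Review Extension: +2074 days → 25 June 2022.

2022-06-25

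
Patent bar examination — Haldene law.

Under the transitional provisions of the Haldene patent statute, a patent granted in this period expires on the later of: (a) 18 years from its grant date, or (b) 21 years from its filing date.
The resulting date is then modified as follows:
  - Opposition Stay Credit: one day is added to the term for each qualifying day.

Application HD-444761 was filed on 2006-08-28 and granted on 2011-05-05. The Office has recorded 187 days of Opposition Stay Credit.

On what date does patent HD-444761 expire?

2029-11-08

(a) grant + 18 years → 5 May 2029.
(b) filing + 21 years → 28 August 2027.
Later of the two: 5 May 2029.
Opposition Stay Credit: +187 days → 8 November 2029.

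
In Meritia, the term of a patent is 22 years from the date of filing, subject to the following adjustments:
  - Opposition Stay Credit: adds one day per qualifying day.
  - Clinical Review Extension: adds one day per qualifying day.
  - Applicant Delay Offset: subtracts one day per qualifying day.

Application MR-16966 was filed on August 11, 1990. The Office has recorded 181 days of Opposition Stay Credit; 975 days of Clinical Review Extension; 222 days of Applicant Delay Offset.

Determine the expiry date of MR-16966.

Base term: filing date + 22 years → 11 August 2012.
Opposition Stay Credit: +181 days → 8 February 2013.
Clinical Review Extension: +975 days → 11 October 2015.
Applicant Delay Offset: −222 days → 3 March 2015.

2015-03-03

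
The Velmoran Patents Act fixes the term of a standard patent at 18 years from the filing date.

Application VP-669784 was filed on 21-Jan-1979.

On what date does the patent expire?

January 21, 1997

Filing date + 18 years → 21 January 1997.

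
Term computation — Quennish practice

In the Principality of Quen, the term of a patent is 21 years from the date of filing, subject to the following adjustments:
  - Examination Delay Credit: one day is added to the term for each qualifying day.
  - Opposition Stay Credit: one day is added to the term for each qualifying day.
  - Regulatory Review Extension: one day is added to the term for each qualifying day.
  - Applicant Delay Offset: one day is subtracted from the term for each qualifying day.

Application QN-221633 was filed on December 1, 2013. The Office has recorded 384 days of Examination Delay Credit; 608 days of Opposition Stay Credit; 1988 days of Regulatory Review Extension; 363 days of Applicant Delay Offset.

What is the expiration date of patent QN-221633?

Base term: filing date + 21 years → 1 December 2034.
Examination Delay Credit: +384 days → 20 December 2035.
Opposition Stay Credit: +608 days → 19 August 2037.
Regulatory Review Extension: +1988 days → 28 January 2043.
Applicant Delay Offset: −363 days → 30 January 2042.

January 30, 2042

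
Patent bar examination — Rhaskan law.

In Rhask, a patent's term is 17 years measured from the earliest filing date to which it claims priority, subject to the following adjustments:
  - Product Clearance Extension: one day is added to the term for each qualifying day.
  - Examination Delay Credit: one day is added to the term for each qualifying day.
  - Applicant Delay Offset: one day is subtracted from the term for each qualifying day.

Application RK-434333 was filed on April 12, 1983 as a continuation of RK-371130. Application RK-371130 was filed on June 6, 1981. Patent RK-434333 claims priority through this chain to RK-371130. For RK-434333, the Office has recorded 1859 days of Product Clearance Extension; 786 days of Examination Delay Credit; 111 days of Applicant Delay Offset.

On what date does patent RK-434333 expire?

Earliest priority filing: 6 June 1981.
Base term: 6 June 1981 + 17 years → 6 June 1998.
Product Clearance Extension: +1859 days → 9 July 2003.
Examination Delay Credit: +786 days → 2 September 2005.
Applicant Delay Offset: −111 days → 14 May 2005.

2005-05-14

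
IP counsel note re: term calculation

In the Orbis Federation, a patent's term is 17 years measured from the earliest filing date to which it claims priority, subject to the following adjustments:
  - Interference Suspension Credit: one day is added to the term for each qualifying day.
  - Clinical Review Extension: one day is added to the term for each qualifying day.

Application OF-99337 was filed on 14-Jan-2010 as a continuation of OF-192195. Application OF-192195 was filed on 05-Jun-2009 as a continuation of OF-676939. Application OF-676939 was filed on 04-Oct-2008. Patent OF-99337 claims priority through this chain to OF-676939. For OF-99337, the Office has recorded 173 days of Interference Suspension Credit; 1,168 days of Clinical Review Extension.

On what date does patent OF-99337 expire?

June 6, 2029

Earliest priority filing: 4 October 2008.
Base term: 4 October 2008 + 17 years → 4 October 2025.
Interference Suspension Credit: +173 days → 26 March 2026.
Clinical Review Extension: +1168 days → 6 June 2029.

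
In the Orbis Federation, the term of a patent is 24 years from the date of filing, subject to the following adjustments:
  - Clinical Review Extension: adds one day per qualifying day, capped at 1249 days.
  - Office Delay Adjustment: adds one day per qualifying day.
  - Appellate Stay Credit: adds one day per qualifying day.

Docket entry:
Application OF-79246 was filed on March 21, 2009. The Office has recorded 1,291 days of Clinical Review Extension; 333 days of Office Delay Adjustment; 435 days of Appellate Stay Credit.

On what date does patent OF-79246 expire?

September 28, 2038

Base term: filing date + 24 years → 21 March 2033.
Clinical Review Extension: 1291 days claimed exceeds the 1249-day cap, so +1249 days → 21 August 2036.
Office Delay Adjustment: +333 days → 20 July 2037.
Appellate Stay Credit: +435 days → 28 September 2038.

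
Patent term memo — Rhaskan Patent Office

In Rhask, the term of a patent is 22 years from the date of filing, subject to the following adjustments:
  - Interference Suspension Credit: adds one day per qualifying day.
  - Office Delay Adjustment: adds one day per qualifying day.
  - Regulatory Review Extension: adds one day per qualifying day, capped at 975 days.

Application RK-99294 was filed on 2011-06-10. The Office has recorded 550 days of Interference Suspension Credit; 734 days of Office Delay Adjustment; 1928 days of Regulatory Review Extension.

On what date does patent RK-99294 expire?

August 17, 2039

Base term: filing date + 22 years → 10 June 2033.
Interference Suspension Credit: +550 days → 12 December 2034.
Office Delay Adjustment: +734 days → 15 December 2036.
Regulatory Review Extension: 1928 days claimed exceeds the 975-day cap, so +975 days → 17 August 2039.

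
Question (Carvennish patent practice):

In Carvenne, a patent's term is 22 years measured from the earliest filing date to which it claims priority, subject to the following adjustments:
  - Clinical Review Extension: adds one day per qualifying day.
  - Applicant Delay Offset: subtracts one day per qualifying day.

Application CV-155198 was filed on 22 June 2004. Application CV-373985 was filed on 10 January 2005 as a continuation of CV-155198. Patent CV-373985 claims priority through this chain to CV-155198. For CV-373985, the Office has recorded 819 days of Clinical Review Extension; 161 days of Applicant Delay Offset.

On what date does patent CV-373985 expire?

April 10, 2028

Earliest priority filing: 22 June 2004.
Base term: 22 June 2004 + 22 years → 22 June 2026.
Clinical Review Extension: +819 days → 18 September 2028.
Applicant Delay Offset: −161 days → 10 April 2028.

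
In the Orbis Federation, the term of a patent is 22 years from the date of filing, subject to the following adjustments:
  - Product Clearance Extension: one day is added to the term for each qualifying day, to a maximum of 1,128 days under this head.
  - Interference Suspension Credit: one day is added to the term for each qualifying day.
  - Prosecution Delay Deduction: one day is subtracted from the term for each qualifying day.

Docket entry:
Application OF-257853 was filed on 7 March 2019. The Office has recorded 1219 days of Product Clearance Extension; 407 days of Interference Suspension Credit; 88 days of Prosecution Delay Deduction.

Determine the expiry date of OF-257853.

Base term: filing date + 22 years → 7 March 2041.
Product Clearance Extension: 1219 days claimed exceeds the 1128-day cap, so +1128 days → 8 April 2044.
Interference Suspension Credit: +407 days → 20 May 2045.
Prosecution Delay Deduction: −88 days → 21 February 2045.

February 21, 2045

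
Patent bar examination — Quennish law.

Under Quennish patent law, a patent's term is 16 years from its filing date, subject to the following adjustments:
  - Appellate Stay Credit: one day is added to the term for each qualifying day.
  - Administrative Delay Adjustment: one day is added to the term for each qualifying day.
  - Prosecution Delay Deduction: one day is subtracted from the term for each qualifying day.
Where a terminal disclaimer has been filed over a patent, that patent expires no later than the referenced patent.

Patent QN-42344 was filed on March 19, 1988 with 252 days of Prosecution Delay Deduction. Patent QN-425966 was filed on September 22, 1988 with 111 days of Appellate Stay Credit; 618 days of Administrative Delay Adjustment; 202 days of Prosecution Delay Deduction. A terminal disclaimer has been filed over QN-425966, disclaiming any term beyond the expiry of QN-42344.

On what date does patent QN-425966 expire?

Natural term of QN-425966:
  Base: filing + 16 years → 22 September 2004.
  Appellate Stay Credit: +111 days → 11 January 2005.
  Administrative Delay Adjustment: +618 days → 21 September 2006.
  Prosecution Delay Deduction: −202 days → 3 March 2006.
Expiry of referenced patent QN-42344:
  Base: filing + 16 years → 19 March 2004.
  Prosecution Delay Deduction: −252 days → 11 July 2003.
Terminal disclaimer: QN-425966 expires on the earlier of 3 March 2006 and 11 July 2003.

2003-07-11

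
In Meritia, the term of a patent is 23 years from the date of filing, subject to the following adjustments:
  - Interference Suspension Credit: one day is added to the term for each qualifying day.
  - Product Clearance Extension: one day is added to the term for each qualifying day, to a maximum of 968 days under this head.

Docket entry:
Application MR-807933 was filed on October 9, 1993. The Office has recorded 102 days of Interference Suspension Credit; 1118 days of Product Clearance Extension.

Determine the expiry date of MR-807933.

Base term: filing date + 23 years → 9 October 2016.
Interference Suspension Credit: +102 days → 19 January 2017.
Product Clearance Extension: 1118 days claimed exceeds the 968-day cap, so +968 days → 14 September 2019.

2019-09-14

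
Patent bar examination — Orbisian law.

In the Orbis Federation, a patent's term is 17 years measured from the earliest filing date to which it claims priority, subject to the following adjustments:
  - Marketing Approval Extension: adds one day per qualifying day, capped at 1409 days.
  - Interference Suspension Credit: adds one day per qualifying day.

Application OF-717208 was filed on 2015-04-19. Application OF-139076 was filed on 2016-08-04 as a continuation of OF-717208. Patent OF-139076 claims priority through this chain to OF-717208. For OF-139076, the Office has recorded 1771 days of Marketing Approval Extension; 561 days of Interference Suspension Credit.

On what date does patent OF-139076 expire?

Earliest priority filing: 19 April 2015.
Base term: 19 April 2015 + 17 years → 19 April 2032.
Marketing Approval Extension: 1771 days claimed exceeds the 1409-day cap, so +1409 days → 27 February 2036.
Interference Suspension Credit: +561 days → 10 September 2037.

September 10, 2037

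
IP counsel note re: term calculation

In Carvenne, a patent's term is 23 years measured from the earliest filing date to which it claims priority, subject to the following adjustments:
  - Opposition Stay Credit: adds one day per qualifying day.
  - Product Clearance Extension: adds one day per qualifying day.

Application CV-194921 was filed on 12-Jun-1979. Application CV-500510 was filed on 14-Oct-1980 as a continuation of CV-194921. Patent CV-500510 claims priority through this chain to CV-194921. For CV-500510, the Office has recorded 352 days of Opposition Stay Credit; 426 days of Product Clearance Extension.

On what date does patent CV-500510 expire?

Earliest priority filing: 12 June 1979.
Base term: 12 June 1979 + 23 years → 12 June 2002.
Opposition Stay Credit: +352 days → 30 May 2003.
Product Clearance Extension: +426 days → 29 July 2004.

July 29, 2004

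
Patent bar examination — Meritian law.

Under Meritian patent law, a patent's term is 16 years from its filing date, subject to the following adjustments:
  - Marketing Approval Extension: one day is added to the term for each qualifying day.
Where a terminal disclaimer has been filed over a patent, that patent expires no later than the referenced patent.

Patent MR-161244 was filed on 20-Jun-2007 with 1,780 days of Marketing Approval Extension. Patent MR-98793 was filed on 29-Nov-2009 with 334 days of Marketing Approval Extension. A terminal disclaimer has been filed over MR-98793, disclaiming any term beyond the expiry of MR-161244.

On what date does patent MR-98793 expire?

Natural term of MR-98793:
  Base: filing + 16 years → 29 November 2025.
  Marketing Approval Extension: +334 days → 29 October 2026.
Expiry of referenced patent MR-161244:
  Base: filing + 16 years → 20 June 2023.
  Marketing Approval Extension: +1780 days → 4 May 2028.
Terminal disclaimer: MR-98793 expires on the earlier of 29 October 2026 and 4 May 2028.

2026-10-29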